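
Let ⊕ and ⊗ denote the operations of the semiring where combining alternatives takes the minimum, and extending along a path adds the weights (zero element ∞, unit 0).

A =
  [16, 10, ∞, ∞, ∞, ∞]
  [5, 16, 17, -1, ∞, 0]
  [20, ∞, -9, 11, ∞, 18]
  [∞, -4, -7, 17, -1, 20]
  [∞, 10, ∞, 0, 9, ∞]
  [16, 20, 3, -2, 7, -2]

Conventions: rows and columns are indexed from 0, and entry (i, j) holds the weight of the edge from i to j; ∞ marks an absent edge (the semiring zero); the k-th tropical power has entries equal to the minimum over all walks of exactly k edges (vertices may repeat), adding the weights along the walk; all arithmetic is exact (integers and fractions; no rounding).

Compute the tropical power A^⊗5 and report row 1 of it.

A^⊗2:
  [15, 26, 27, 9, ∞, 10]
  [16, -5, -8, -2, -2, -2]
  [11, 7, -18, 2, 10, 9]
  [1, 9, -16, -5, 8, -4]
  [15, -4, -7, 9, -1, 10]
  [14, -6, -9, -4, -3, -4]
A^⊗3:
  [26, 5, 2, 8, 8, 8]
  [0, -6, -17, -6, -3, -5]
  [2, -2, -27, -7, 1, 0]
  [4, -9, -25, -6, -6, -6]
  [1, 5, -16, -5, 8, -4]
  [-1, -8, -18, -7, -5, -6]
A^⊗4:
  [10, 4, -7, 4, 7, 5]
  [-1, -10, -26, -7, -7, -7]
  [-7, -11, -36, -16, -8, -9]
  [-5, -10, -34, -14, -7, -9]
  [4, -9, -25, -6, -6, -6]
  [-3, -11, -27, -9, -8, -8]
A^⊗5:
  [9, 0, -16, 3, 3, 3]
  [-6, -11, -35, -15, -8, -10]
  [-16, -20, -45, -25, -17, -18]
  [-14, -18, -43, -23, -15, -16]
  [-5, -10, -34, -14, -7, -9]
  [-7, -13, -36, -16, -10, -11]
Answer: row 1 of A^⊗5 = [-6, -11, -35, -15, -8, -10]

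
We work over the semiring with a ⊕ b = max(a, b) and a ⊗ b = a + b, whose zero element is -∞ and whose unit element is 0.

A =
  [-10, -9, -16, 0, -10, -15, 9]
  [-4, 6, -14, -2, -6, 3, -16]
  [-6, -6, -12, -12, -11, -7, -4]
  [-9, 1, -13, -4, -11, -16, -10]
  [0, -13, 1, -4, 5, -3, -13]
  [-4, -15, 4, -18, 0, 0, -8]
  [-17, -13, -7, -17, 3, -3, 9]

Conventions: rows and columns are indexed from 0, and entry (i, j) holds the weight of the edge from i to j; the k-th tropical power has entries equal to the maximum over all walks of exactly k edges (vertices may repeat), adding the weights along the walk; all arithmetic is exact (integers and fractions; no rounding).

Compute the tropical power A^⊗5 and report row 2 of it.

A^⊗2:
  [-8, 1, 2, -4, 12, 6, 18]
  [2, 12, 7, 4, 3, 9, 5]
  [-10, 0, -3, -6, -1, -3, 5]
  [-3, 7, -10, -1, -5, 4, 0]
  [5, -3, 6, 1, 10, 2, 9]
  [0, -2, 4, -4, 5, 0, 5]
  [3, -4, 4, -1, 12, 6, 18]
A^⊗3:
  [12, 7, 13, 8, 21, 15, 27]
  [8, 18, 13, 10, 9, 15, 14]
  [-1, 6, 1, -2, 8, 3, 14]
  [3, 13, 8, 5, 4, 10, 9]
  [10, 3, 11, 6, 15, 7, 18]
  [5, 4, 6, 1, 10, 2, 14]
  [12, 5, 13, 8, 21, 15, 27]
A^⊗4:
  [21, 14, 22, 17, 30, 24, 36]
  [14, 24, 19, 16, 17, 21, 23]
  [8, 12, 9, 4, 17, 11, 23]
  [9, 19, 14, 11, 12, 16, 18]
  [15, 9, 16, 11, 21, 15, 27]
  [10, 10, 11, 6, 17, 11, 23]
  [21, 14, 22, 17, 30, 24, 36]
A^⊗5:
  [30, 23, 31, 26, 39, 33, 45]
  [20, 30, 25, 22, 26, 27, 32]
  [17, 18, 18, 13, 26, 20, 32]
  [15, 25, 20, 17, 21, 22, 27]
  [21, 15, 22, 17, 30, 24, 36]
  [17, 16, 18, 13, 26, 20, 32]
  [30, 23, 31, 26, 39, 33, 45]
Answer: row 2 of A^⊗5 = [17, 18, 18, 13, 26, 20, 32]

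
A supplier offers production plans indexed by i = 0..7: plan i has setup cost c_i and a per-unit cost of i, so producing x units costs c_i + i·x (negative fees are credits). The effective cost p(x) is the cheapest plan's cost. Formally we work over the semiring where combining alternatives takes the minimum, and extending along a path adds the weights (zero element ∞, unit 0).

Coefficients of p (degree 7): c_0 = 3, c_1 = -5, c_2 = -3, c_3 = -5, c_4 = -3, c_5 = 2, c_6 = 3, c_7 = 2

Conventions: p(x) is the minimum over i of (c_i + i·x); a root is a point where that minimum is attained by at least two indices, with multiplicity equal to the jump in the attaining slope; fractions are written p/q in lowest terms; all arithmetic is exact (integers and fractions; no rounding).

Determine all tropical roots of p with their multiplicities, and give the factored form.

hull edge (i=0, c=3) to (i=1, c=-5): slope -8, span 1
hull edge (i=1, c=-5) to (i=3, c=-5): slope 0, span 2
hull edge (i=3, c=-5) to (i=7, c=2): slope 7/4, span 4
Factored form: p(x) = 2 ⊗ (x ⊕ (-7/4)) ⊗ (x ⊕ (-7/4)) ⊗ (x ⊕ (-7/4)) ⊗ (x ⊕ (-7/4)) ⊗ (x ⊕ 0) ⊗ (x ⊕ 0) ⊗ (x ⊕ 8)
Answer: roots = -7/4 (mult 4), 0 (mult 2), 8 (mult 1)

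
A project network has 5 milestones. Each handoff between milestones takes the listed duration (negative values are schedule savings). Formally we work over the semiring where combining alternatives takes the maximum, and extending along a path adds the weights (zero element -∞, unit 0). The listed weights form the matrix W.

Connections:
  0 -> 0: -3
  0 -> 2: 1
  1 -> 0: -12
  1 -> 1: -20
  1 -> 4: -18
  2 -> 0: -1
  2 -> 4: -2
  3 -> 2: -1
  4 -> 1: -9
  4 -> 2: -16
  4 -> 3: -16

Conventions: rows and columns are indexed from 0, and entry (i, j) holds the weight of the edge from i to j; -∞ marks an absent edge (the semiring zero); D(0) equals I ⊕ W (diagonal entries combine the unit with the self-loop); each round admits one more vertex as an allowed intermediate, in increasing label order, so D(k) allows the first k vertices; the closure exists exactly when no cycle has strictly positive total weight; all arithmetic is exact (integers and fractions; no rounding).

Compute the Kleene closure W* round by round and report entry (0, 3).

D(0):
  [0, -∞, 1, -∞, -∞]
  [-12, 0, -∞, -∞, -18]
  [-1, -∞, 0, -∞, -2]
  [-∞, -∞, -1, 0, -∞]
  [-∞, -9, -16, -16, 0]
D(1):
  [0, -∞, 1, -∞, -∞]
  [-12, 0, -11, -∞, -18]
  [-1, -∞, 0, -∞, -2]
  [-∞, -∞, -1, 0, -∞]
  [-∞, -9, -16, -16, 0]
D(2):
  [0, -∞, 1, -∞, -∞]
  [-12, 0, -11, -∞, -18]
  [-1, -∞, 0, -∞, -2]
  [-∞, -∞, -1, 0, -∞]
  [-21, -9, -16, -16, 0]
D(3):
  [0, -∞, 1, -∞, -1]
  [-12, 0, -11, -∞, -13]
  [-1, -∞, 0, -∞, -2]
  [-2, -∞, -1, 0, -3]
  [-17, -9, -16, -16, 0]
D(4):
  [0, -∞, 1, -∞, -1]
  [-12, 0, -11, -∞, -13]
  [-1, -∞, 0, -∞, -2]
  [-2, -∞, -1, 0, -3]
  [-17, -9, -16, -16, 0]
D(5):
  [0, -10, 1, -17, -1]
  [-12, 0, -11, -29, -13]
  [-1, -11, 0, -18, -2]
  [-2, -12, -1, 0, -3]
  [-17, -9, -16, -16, 0]
Answer: W*[0][3] = -17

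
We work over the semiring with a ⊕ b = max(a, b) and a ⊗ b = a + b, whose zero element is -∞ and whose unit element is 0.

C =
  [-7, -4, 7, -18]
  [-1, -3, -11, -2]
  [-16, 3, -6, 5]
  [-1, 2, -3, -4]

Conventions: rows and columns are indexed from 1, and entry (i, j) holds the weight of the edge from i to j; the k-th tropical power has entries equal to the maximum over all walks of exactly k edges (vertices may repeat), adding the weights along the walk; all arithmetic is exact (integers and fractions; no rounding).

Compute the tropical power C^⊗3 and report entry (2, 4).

C^⊗2:
  [-5, 10, 1, 12]
  [-3, 0, 6, -5]
  [4, 7, 2, 1]
  [1, 0, 6, 2]
C^⊗3:
  [11, 14, 9, 8]
  [-1, 9, 4, 11]
  [6, 5, 11, 7]
  [1, 9, 8, 11]
Key observation: the optimum is the walk 2->1->3->4, with weight (-1) + 7 + 5 = 11.
Optimal value attained by: walk 2->1->3->4.
Answer: (C^⊗3)[2][4] = 11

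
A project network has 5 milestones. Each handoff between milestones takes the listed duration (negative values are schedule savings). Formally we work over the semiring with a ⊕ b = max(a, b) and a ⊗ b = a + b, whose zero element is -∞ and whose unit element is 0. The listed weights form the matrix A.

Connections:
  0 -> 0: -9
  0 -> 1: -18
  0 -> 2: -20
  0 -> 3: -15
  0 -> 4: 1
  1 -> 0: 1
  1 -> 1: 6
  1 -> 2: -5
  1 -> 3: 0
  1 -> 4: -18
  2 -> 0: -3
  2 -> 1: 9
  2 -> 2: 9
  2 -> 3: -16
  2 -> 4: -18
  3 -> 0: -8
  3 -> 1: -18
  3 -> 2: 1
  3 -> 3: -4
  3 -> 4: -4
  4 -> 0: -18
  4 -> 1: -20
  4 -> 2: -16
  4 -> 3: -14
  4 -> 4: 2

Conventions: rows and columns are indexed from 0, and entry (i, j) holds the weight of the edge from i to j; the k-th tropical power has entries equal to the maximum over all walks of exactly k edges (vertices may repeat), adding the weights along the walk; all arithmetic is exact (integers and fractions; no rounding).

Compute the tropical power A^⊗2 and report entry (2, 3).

A^⊗2:
  [-17, -11, -11, -13, 3]
  [7, 12, 4, 6, 2]
  [10, 18, 18, 9, -2]
  [-2, 10, 10, -8, -2]
  [-16, -7, -7, -12, 4]
Key observation: the optimum is the walk 2->1->3, with weight 9 + 0 = 9.
Optimal value attained by: walk 2->1->3.
Answer: (A^⊗2)[2][3] = 9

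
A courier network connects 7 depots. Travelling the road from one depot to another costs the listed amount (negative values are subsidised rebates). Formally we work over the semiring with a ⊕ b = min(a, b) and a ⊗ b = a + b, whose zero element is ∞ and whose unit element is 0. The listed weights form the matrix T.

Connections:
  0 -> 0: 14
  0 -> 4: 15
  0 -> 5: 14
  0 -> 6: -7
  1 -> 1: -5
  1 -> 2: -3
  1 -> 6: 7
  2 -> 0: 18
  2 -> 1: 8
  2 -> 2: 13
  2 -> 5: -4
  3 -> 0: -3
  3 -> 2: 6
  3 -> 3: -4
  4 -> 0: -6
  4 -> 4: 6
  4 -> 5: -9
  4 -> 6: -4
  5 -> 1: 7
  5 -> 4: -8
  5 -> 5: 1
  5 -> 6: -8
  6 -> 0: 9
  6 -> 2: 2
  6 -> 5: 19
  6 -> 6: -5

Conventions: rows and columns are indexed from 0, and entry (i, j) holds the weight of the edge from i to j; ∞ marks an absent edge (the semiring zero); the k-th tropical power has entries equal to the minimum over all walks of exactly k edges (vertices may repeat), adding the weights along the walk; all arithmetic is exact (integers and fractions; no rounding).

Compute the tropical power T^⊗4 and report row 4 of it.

T^⊗2:
  [2, 21, -5, ∞, 6, 6, -12]
  [15, -10, -8, ∞, ∞, -7, 2]
  [31, 3, 5, ∞, -12, -3, -12]
  [-7, 14, 2, -8, 12, 2, -10]
  [0, -2, -2, ∞, -17, -8, -17]
  [-14, 2, -6, ∞, -7, -17, -13]
  [4, 10, -3, ∞, 11, -2, -10]
T^⊗3:
  [-3, 3, -10, ∞, -2, -9, -17]
  [10, -15, -13, ∞, -15, -12, -15]
  [-18, -2, -10, ∞, -11, -21, -17]
  [-11, 9, -8, -12, -6, -2, -15]
  [-23, -7, -15, ∞, -16, -26, -22]
  [-13, -10, -11, ∞, -25, -16, -25]
  [-1, 5, -8, ∞, -10, -7, -15]
T^⊗4:
  [-8, -2, -15, ∞, -17, -14, -22]
  [-21, -20, -18, ∞, -20, -24, -20]
  [-17, -14, -15, ∞, -29, -20, -29]
  [-15, 0, -13, -16, -10, -15, -20]
  [-22, -19, -20, ∞, -34, -25, -34]
  [-31, -15, -23, ∞, -24, -34, -30]
  [-16, 0, -13, ∞, -15, -19, -20]
Answer: row 4 of T^⊗4 = [-22, -19, -20, ∞, -34, -25, -34]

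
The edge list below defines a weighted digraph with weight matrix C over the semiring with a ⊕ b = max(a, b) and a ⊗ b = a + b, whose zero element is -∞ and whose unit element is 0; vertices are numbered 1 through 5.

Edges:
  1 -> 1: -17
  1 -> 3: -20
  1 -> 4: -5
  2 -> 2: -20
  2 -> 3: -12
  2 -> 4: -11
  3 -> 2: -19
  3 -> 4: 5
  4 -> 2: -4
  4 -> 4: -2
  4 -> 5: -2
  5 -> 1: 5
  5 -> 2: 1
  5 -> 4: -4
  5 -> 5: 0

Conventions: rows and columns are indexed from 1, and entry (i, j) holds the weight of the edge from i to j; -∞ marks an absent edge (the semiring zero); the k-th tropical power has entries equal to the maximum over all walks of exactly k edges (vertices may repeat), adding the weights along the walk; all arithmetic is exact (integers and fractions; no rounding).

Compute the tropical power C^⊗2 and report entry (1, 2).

C^⊗2:
  [-34, -9, -37, -7, -7]
  [-∞, -15, -32, -7, -13]
  [-∞, 1, -31, 3, 3]
  [3, -1, -16, -4, -2]
  [5, 1, -11, 0, 0]
Key observation: the optimum is the walk 1->4->2, with weight (-5) + (-4) = -9.
Optimal value attained by: walk 1->4->2.
Answer: (C^⊗2)[1][2] = -9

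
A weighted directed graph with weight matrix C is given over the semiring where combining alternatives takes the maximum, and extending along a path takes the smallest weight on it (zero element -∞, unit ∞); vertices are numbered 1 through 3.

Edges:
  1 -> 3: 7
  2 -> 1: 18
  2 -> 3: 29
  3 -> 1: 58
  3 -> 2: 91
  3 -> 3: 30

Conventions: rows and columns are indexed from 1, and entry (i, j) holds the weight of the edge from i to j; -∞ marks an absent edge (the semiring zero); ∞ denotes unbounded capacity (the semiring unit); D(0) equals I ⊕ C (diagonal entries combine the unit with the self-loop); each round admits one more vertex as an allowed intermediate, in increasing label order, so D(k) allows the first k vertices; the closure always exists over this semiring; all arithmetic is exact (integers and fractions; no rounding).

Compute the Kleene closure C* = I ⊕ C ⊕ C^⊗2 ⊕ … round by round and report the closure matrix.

D(0):
  [∞, -∞, 7]
  [18, ∞, 29]
  [58, 91, ∞]
D(1):
  [∞, -∞, 7]
  [18, ∞, 29]
  [58, 91, ∞]
D(2):
  [∞, -∞, 7]
  [18, ∞, 29]
  [58, 91, ∞]
D(3):
  [∞, 7, 7]
  [29, ∞, 29]
  [58, 91, ∞]
Answer: C* = [[∞, 7, 7], [29, ∞, 29], [58, 91, ∞]]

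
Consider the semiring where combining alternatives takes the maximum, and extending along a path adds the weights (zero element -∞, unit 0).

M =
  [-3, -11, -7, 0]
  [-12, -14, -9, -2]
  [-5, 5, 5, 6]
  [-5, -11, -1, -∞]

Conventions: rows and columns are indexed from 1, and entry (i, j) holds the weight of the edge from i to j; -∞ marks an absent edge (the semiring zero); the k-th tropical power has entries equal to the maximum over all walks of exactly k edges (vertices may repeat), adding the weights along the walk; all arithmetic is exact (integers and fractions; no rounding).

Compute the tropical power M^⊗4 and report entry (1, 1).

M^⊗2:
  [-5, -2, -1, -1]
  [-7, -4, -3, -3]
  [1, 10, 10, 11]
  [-6, 4, 4, 5]
M^⊗3:
  [-6, 4, 4, 5]
  [-8, 2, 2, 3]
  [6, 15, 15, 16]
  [0, 9, 9, 10]
M^⊗4:
  [0, 9, 9, 10]
  [-2, 7, 7, 8]
  [11, 20, 20, 21]
  [5, 14, 14, 15]
Key observation: the optimum is the walk 1->4->3->4->1, with weight 0 + (-1) + 6 + (-5) = 0.
Optimal value attained by: walk 1->4->3->4->1.
Answer: (M^⊗4)[1][1] = 0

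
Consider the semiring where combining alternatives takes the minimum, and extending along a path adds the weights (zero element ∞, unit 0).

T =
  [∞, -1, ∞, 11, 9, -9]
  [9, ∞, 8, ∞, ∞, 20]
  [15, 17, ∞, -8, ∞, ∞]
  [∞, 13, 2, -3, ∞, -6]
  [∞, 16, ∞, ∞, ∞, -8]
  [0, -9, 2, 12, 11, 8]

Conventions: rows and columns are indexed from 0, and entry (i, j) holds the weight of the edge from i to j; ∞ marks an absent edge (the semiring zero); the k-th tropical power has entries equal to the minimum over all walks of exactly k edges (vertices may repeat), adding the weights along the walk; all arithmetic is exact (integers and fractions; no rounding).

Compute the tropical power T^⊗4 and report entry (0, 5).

T^⊗2:
  [-9, -18, -7, 3, 2, -1]
  [20, 8, 22, 0, 18, 0]
  [26, 5, -6, -11, 24, -14]
  [-6, -15, -4, -6, 5, -9]
  [-8, -17, -6, 4, 3, 0]
  [0, -1, -1, -6, 9, -9]
T^⊗3:
  [-9, -10, -10, -15, 0, -18]
  [0, -9, 2, -3, 11, -6]
  [-14, -23, -12, -14, -3, -17]
  [-9, -18, -7, -12, 2, -15]
  [-8, -9, -9, -14, 1, -17]
  [-9, -18, -7, -9, 2, -12]
T^⊗4:
  [-18, -27, -16, -18, -7, -21]
  [-6, -15, -4, -6, 5, -9]
  [-17, -26, -15, -20, -6, -23]
  [-15, -24, -13, -15, -4, -18]
  [-17, -26, -15, -17, -6, -20]
  [-12, -21, -10, -15, -1, -18]
Key observation: the optimum is the walk 0->5->2->3->5, with weight (-9) + 2 + (-8) + (-6) = -21.
Optimal value attained by: walk 0->5->2->3->5.
Answer: (T^⊗4)[0][5] = -21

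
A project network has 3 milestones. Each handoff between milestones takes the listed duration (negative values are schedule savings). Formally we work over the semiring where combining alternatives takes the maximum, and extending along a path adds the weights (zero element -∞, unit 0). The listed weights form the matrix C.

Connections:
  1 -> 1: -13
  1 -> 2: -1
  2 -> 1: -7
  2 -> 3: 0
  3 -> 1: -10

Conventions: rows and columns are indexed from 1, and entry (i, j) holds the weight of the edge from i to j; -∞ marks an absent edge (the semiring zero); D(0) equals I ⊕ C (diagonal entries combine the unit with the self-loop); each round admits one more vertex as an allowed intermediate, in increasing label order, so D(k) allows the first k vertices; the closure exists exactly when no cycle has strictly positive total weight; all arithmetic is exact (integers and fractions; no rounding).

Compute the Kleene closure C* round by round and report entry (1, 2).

D(0):
  [0, -1, -∞]
  [-7, 0, 0]
  [-10, -∞, 0]
D(1):
  [0, -1, -∞]
  [-7, 0, 0]
  [-10, -11, 0]
D(2):
  [0, -1, -1]
  [-7, 0, 0]
  [-10, -11, 0]
D(3):
  [0, -1, -1]
  [-7, 0, 0]
  [-10, -11, 0]
Answer: C*[1][2] = -1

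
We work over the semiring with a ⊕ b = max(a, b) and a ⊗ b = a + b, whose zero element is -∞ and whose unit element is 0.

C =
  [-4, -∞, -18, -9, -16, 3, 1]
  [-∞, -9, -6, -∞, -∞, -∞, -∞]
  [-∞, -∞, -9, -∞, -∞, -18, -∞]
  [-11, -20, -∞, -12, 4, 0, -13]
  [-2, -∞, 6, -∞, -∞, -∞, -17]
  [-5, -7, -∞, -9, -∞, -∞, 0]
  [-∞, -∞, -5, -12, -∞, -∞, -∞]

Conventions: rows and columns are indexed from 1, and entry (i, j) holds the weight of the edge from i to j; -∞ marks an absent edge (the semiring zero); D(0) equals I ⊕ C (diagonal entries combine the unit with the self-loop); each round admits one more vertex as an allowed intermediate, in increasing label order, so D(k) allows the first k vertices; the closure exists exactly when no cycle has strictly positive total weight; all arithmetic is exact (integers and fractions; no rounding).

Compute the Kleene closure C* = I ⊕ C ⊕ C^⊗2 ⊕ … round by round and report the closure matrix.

D(0):
  [0, -∞, -18, -9, -16, 3, 1]
  [-∞, 0, -6, -∞, -∞, -∞, -∞]
  [-∞, -∞, 0, -∞, -∞, -18, -∞]
  [-11, -20, -∞, 0, 4, 0, -13]
  [-2, -∞, 6, -∞, 0, -∞, -17]
  [-5, -7, -∞, -9, -∞, 0, 0]
  [-∞, -∞, -5, -12, -∞, -∞, 0]
D(1):
  [0, -∞, -18, -9, -16, 3, 1]
  [-∞, 0, -6, -∞, -∞, -∞, -∞]
  [-∞, -∞, 0, -∞, -∞, -18, -∞]
  [-11, -20, -29, 0, 4, 0, -10]
  [-2, -∞, 6, -11, 0, 1, -1]
  [-5, -7, -23, -9, -21, 0, 0]
  [-∞, -∞, -5, -12, -∞, -∞, 0]
D(2):
  [0, -∞, -18, -9, -16, 3, 1]
  [-∞, 0, -6, -∞, -∞, -∞, -∞]
  [-∞, -∞, 0, -∞, -∞, -18, -∞]
  [-11, -20, -26, 0, 4, 0, -10]
  [-2, -∞, 6, -11, 0, 1, -1]
  [-5, -7, -13, -9, -21, 0, 0]
  [-∞, -∞, -5, -12, -∞, -∞, 0]
D(3):
  [0, -∞, -18, -9, -16, 3, 1]
  [-∞, 0, -6, -∞, -∞, -24, -∞]
  [-∞, -∞, 0, -∞, -∞, -18, -∞]
  [-11, -20, -26, 0, 4, 0, -10]
  [-2, -∞, 6, -11, 0, 1, -1]
  [-5, -7, -13, -9, -21, 0, 0]
  [-∞, -∞, -5, -12, -∞, -23, 0]
D(4):
  [0, -29, -18, -9, -5, 3, 1]
  [-∞, 0, -6, -∞, -∞, -24, -∞]
  [-∞, -∞, 0, -∞, -∞, -18, -∞]
  [-11, -20, -26, 0, 4, 0, -10]
  [-2, -31, 6, -11, 0, 1, -1]
  [-5, -7, -13, -9, -5, 0, 0]
  [-23, -32, -5, -12, -8, -12, 0]
D(5):
  [0, -29, 1, -9, -5, 3, 1]
  [-∞, 0, -6, -∞, -∞, -24, -∞]
  [-∞, -∞, 0, -∞, -∞, -18, -∞]
  [2, -20, 10, 0, 4, 5, 3]
  [-2, -31, 6, -11, 0, 1, -1]
  [-5, -7, 1, -9, -5, 0, 0]
  [-10, -32, -2, -12, -8, -7, 0]
D(6):
  [0, -4, 4, -6, -2, 3, 3]
  [-29, 0, -6, -33, -29, -24, -24]
  [-23, -25, 0, -27, -23, -18, -18]
  [2, -2, 10, 0, 4, 5, 5]
  [-2, -6, 6, -8, 0, 1, 1]
  [-5, -7, 1, -9, -5, 0, 0]
  [-10, -14, -2, -12, -8, -7, 0]
D(7):
  [0, -4, 4, -6, -2, 3, 3]
  [-29, 0, -6, -33, -29, -24, -24]
  [-23, -25, 0, -27, -23, -18, -18]
  [2, -2, 10, 0, 4, 5, 5]
  [-2, -6, 6, -8, 0, 1, 1]
  [-5, -7, 1, -9, -5, 0, 0]
  [-10, -14, -2, -12, -8, -7, 0]
Answer: C* = [[0, -4, 4, -6, -2, 3, 3], [-29, 0, -6, -33, -29, -24, -24], [-23, -25, 0, -27, -23, -18, -18], [2, -2, 10, 0, 4, 5, 5], [-2, -6, 6, -8, 0, 1, 1], [-5, -7, 1, -9, -5, 0, 0], [-10, -14, -2, -12, -8, -7, 0]]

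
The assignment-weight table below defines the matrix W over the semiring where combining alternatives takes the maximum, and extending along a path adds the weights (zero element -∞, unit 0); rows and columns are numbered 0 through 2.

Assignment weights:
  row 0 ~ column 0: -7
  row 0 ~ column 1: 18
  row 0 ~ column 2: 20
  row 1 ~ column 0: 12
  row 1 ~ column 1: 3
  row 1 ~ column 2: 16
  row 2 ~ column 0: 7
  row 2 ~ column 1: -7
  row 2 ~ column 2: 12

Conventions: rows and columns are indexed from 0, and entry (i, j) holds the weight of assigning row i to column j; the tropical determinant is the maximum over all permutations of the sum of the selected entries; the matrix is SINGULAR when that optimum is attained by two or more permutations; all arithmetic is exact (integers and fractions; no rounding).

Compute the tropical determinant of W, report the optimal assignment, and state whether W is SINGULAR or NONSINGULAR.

σ = (0, 1, 2): (-7) + 3 + 12 = 8
σ = (0, 2, 1): (-7) + 16 + (-7) = 2
σ = (1, 0, 2): 18 + 12 + 12 = 42
σ = (1, 2, 0): 18 + 16 + 7 = 41
σ = (2, 0, 1): 20 + 12 + (-7) = 25
σ = (2, 1, 0): 20 + 3 + 7 = 30
Optimal value attained by: σ = (1, 0, 2).
Answer: det⊕(W) = 42; verdict: NONSINGULAR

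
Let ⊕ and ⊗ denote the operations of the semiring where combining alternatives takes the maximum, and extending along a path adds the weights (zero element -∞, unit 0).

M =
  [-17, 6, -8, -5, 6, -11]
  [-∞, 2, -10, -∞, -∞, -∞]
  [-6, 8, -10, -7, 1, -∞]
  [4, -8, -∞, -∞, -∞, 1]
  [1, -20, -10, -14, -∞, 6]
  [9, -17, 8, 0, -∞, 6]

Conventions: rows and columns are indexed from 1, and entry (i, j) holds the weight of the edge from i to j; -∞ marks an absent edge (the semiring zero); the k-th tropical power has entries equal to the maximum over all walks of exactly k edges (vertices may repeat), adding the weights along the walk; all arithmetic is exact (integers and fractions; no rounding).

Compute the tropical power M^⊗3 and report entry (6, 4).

M^⊗2:
  [7, 8, -3, -8, -7, 12]
  [-16, 4, -8, -17, -9, -∞]
  [2, 10, -2, -11, 0, 7]
  [10, 10, 9, 1, 10, 7]
  [15, 7, 14, 6, 7, 12]
  [15, 16, 14, 6, 15, 12]
M^⊗3:
  [21, 13, 20, 12, 13, 18]
  [-8, 6, -6, -15, -7, -3]
  [16, 12, 15, 7, 8, 13]
  [16, 17, 15, 7, 16, 16]
  [21, 22, 20, 12, 21, 18]
  [21, 22, 20, 12, 21, 21]
Key observation: the optimum is the walk 6->6->6->4, with weight 6 + 6 + 0 = 12.
Optimal value attained by: walk 6->6->6->4.
Answer: (M^⊗3)[6][4] = 12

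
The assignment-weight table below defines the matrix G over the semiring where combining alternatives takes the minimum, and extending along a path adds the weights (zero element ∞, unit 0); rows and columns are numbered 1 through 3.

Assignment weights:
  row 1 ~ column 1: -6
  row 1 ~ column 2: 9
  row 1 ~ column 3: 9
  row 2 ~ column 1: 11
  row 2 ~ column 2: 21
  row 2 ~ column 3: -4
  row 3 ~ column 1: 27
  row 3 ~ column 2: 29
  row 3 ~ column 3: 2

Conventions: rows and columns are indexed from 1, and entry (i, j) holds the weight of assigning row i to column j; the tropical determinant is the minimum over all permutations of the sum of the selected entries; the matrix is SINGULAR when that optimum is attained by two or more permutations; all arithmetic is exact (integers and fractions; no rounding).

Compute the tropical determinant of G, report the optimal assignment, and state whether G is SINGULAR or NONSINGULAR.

σ = (1, 2, 3): (-6) + 21 + 2 = 17
σ = (1, 3, 2): (-6) + (-4) + 29 = 19
σ = (2, 1, 3): 9 + 11 + 2 = 22
σ = (2, 3, 1): 9 + (-4) + 27 = 32
σ = (3, 1, 2): 9 + 11 + 29 = 49
σ = (3, 2, 1): 9 + 21 + 27 = 57
Optimal value attained by: σ = (1, 2, 3).
Answer: det⊕(G) = 17; verdict: NONSINGULAR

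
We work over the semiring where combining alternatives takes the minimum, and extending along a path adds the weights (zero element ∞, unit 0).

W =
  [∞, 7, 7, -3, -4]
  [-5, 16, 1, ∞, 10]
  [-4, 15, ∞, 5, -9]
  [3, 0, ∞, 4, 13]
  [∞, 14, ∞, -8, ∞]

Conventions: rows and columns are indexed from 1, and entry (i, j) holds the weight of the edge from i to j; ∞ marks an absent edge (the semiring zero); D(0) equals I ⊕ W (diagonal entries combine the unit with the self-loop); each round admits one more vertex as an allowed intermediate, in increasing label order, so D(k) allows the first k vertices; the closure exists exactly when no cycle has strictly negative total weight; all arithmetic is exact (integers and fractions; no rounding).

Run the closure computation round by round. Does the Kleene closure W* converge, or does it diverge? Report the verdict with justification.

D(0):
  [0, 7, 7, -3, -4]
  [-5, 0, 1, ∞, 10]
  [-4, 15, 0, 5, -9]
  [3, 0, ∞, 0, 13]
  [∞, 14, ∞, -8, 0]
D(1):
  [0, 7, 7, -3, -4]
  [-5, 0, 1, -8, -9]
  [-4, 3, 0, -7, -9]
  [3, 0, 10, 0, -1]
  [∞, 14, ∞, -8, 0]
Detection: at round 2, diagonal entry (4, 4) turns strictly negative.
Key observation: the cycle 4->2->1->4 has total weight 0 + (-5) + (-3), which is strictly negative.
Answer: DIVERGES — negative cycle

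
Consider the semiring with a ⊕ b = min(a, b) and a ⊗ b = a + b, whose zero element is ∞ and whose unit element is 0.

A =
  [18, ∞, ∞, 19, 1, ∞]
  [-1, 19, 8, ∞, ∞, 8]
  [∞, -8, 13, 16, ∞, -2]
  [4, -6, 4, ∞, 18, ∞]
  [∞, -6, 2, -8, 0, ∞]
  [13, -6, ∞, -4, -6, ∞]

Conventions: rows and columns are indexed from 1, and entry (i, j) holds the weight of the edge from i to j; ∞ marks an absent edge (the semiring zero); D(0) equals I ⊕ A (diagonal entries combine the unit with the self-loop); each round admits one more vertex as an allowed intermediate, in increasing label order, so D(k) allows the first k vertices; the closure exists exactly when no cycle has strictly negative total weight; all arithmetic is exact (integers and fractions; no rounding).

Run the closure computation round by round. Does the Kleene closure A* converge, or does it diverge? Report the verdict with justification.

D(0):
  [0, ∞, ∞, 19, 1, ∞]
  [-1, 0, 8, ∞, ∞, 8]
  [∞, -8, 0, 16, ∞, -2]
  [4, -6, 4, 0, 18, ∞]
  [∞, -6, 2, -8, 0, ∞]
  [13, -6, ∞, -4, -6, 0]
D(1):
  [0, ∞, ∞, 19, 1, ∞]
  [-1, 0, 8, 18, 0, 8]
  [∞, -8, 0, 16, ∞, -2]
  [4, -6, 4, 0, 5, ∞]
  [∞, -6, 2, -8, 0, ∞]
  [13, -6, ∞, -4, -6, 0]
Detection: at round 2, diagonal entry (5, 5) turns strictly negative.
Key observation: the cycle 5->2->1->5 has total weight (-6) + (-1) + 1, which is strictly negative.
Answer: DIVERGES — negative cycle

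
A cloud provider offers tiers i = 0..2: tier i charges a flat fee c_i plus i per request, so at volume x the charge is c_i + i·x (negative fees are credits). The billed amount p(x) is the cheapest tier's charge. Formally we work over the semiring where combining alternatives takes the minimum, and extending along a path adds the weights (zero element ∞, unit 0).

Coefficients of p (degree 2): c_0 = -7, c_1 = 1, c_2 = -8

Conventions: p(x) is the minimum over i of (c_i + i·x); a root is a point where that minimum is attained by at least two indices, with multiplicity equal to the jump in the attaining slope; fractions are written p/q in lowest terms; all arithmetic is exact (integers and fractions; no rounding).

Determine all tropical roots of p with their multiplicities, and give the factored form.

hull edge (i=0, c=-7) to (i=2, c=-8): slope -1/2, span 2
Factored form: p(x) = -8 ⊗ (x ⊕ 1/2) ⊗ (x ⊕ 1/2)
Answer: roots = 1/2 (mult 2)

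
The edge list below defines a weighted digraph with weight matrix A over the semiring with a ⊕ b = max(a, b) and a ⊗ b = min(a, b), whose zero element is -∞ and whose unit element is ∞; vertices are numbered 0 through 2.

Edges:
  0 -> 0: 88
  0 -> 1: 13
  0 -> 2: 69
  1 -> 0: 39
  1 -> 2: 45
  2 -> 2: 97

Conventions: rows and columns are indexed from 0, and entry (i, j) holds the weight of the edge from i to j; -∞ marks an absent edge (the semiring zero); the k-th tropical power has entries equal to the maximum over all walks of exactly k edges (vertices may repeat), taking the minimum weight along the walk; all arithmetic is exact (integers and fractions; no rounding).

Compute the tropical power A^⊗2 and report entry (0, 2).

A^⊗2:
  [88, 13, 69]
  [39, 13, 45]
  [-∞, -∞, 97]
Key observation: the optimum is the walk 0->0->2, with weight 88 min 69 = 69.
Optimal value attained by: walk 0->0->2.
Answer: (A^⊗2)[0][2] = 69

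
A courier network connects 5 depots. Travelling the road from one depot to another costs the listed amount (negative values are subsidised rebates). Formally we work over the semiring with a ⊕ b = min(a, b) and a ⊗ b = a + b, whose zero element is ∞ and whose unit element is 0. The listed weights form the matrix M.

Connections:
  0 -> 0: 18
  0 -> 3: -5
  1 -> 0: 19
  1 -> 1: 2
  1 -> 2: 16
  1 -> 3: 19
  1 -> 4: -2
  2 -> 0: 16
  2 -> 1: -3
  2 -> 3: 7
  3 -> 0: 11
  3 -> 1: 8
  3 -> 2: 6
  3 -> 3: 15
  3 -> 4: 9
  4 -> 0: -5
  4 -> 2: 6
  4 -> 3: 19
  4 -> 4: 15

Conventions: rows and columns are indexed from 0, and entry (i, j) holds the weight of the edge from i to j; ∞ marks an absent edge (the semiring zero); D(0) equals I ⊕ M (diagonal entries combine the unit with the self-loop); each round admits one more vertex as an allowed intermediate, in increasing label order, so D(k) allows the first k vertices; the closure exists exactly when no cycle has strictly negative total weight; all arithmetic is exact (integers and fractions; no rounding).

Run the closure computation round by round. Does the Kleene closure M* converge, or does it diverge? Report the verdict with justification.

D(0):
  [0, ∞, ∞, -5, ∞]
  [19, 0, 16, 19, -2]
  [16, -3, 0, 7, ∞]
  [11, 8, 6, 0, 9]
  [-5, ∞, 6, 19, 0]
D(1):
  [0, ∞, ∞, -5, ∞]
  [19, 0, 16, 14, -2]
  [16, -3, 0, 7, ∞]
  [11, 8, 6, 0, 9]
  [-5, ∞, 6, -10, 0]
D(2):
  [0, ∞, ∞, -5, ∞]
  [19, 0, 16, 14, -2]
  [16, -3, 0, 7, -5]
  [11, 8, 6, 0, 6]
  [-5, ∞, 6, -10, 0]
D(3):
  [0, ∞, ∞, -5, ∞]
  [19, 0, 16, 14, -2]
  [16, -3, 0, 7, -5]
  [11, 3, 6, 0, 1]
  [-5, 3, 6, -10, 0]
Detection: at round 4, diagonal entry (4, 4) turns strictly negative.
Key observation: the cycle 4->0->3->1->4 has total weight (-5) + (-5) + 8 + (-2), which is strictly negative.
Answer: DIVERGES — negative cycle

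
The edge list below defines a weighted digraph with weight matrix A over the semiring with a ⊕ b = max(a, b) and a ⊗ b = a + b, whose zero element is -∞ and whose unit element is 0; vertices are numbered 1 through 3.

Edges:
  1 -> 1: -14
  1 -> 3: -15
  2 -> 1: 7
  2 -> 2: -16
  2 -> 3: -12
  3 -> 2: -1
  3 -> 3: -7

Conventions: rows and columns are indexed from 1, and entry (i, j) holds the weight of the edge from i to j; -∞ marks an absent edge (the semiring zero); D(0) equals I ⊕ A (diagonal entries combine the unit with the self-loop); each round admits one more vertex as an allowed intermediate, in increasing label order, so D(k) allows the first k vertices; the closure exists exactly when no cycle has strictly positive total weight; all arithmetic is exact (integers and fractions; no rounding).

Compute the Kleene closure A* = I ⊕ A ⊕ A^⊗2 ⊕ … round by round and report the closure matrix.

D(0):
  [0, -∞, -15]
  [7, 0, -12]
  [-∞, -1, 0]
D(1):
  [0, -∞, -15]
  [7, 0, -8]
  [-∞, -1, 0]
D(2):
  [0, -∞, -15]
  [7, 0, -8]
  [6, -1, 0]
D(3):
  [0, -16, -15]
  [7, 0, -8]
  [6, -1, 0]
Answer: A* = [[0, -16, -15], [7, 0, -8], [6, -1, 0]]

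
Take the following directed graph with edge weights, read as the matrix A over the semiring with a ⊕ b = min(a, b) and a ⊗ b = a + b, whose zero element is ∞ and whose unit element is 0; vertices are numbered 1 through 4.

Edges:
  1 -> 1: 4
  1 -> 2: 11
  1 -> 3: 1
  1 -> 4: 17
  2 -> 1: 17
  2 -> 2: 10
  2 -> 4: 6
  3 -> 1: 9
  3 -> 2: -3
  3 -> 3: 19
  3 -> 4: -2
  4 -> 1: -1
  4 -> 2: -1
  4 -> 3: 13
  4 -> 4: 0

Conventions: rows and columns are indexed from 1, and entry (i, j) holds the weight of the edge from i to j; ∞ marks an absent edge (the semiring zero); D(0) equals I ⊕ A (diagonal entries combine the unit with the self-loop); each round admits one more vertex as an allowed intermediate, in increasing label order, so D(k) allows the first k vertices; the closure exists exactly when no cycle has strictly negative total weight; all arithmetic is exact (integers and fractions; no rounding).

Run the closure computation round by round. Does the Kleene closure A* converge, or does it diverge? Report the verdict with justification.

D(0):
  [0, 11, 1, 17]
  [17, 0, ∞, 6]
  [9, -3, 0, -2]
  [-1, -1, 13, 0]
D(1):
  [0, 11, 1, 17]
  [17, 0, 18, 6]
  [9, -3, 0, -2]
  [-1, -1, 0, 0]
D(2):
  [0, 11, 1, 17]
  [17, 0, 18, 6]
  [9, -3, 0, -2]
  [-1, -1, 0, 0]
Detection: at round 3, diagonal entry (4, 4) turns strictly negative.
Key observation: the cycle 4->1->3->4 has total weight (-1) + 1 + (-2), which is strictly negative.
Answer: DIVERGES — negative cycle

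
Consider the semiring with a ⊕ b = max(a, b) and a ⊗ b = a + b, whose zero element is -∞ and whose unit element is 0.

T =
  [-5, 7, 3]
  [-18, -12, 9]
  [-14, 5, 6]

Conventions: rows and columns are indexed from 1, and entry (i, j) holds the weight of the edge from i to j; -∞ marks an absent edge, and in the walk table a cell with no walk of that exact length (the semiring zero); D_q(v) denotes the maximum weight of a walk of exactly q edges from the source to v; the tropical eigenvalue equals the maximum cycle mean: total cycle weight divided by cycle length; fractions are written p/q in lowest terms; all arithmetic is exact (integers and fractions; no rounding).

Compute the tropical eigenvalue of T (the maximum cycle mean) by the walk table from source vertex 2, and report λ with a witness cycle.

q=0: [-∞, 0, -∞]
q=1: [-18, -12, 9]
q=2: [-5, 14, 15]
q=3: [1, 20, 23]
Optimal cycle mean attained by: cycle 2->3->2, total 9 + 5, length 2.
Answer: λ = 7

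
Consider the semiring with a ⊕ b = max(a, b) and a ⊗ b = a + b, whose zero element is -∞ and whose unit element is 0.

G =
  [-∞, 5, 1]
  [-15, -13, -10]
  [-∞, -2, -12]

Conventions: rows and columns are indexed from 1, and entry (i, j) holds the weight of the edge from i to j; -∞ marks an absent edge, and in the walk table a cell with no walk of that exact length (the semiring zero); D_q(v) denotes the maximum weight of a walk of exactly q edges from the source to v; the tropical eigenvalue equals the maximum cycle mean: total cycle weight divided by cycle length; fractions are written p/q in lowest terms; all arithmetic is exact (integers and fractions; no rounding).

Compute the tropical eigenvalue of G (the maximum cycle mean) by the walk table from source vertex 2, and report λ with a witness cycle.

q=0: [-∞, 0, -∞]
q=1: [-15, -13, -10]
q=2: [-28, -10, -14]
q=3: [-25, -16, -20]
Optimal cycle mean attained by: cycle 1->2->1, total 5 + (-15), length 2.
Answer: λ = -5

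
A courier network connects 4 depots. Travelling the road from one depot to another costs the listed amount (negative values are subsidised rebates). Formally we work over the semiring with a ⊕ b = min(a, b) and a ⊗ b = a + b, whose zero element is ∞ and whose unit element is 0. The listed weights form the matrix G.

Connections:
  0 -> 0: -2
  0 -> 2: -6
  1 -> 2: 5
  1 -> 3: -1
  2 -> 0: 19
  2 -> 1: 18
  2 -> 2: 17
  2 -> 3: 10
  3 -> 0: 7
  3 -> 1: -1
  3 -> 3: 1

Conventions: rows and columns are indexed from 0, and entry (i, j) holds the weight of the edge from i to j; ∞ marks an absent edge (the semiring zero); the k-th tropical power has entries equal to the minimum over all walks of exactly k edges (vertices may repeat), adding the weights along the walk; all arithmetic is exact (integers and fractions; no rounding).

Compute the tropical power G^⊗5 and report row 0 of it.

G^⊗2:
  [-4, 12, -8, 4]
  [6, -2, 22, 0]
  [17, 9, 13, 11]
  [5, 0, 1, -2]
G^⊗3:
  [-6, 3, -10, 2]
  [4, -1, 0, -3]
  [15, 10, 11, 8]
  [3, -3, -1, -1]
G^⊗4:
  [-8, 1, -12, 0]
  [2, -4, -2, -2]
  [13, 7, 9, 9]
  [1, -2, -3, -4]
G^⊗5:
  [-10, -1, -14, -2]
  [0, -3, -4, -5]
  [11, 8, 7, 6]
  [-1, -5, -5, -3]
Answer: row 0 of G^⊗5 = [-10, -1, -14, -2]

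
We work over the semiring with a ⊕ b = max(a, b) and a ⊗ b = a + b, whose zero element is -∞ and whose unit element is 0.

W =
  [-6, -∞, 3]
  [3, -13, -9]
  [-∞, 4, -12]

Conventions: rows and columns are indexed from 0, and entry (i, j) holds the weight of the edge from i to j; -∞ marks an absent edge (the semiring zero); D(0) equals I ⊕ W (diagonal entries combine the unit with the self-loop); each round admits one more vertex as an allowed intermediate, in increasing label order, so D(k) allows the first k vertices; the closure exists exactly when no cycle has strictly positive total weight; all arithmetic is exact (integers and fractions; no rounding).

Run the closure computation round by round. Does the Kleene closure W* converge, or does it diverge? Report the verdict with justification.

D(0):
  [0, -∞, 3]
  [3, 0, -9]
  [-∞, 4, 0]
D(1):
  [0, -∞, 3]
  [3, 0, 6]
  [-∞, 4, 0]
Detection: at round 2, diagonal entry (2, 2) turns strictly positive.
Key observation: the cycle 2->1->0->2 has total weight 4 + 3 + 3, which is strictly positive.
Answer: DIVERGES — positive cycle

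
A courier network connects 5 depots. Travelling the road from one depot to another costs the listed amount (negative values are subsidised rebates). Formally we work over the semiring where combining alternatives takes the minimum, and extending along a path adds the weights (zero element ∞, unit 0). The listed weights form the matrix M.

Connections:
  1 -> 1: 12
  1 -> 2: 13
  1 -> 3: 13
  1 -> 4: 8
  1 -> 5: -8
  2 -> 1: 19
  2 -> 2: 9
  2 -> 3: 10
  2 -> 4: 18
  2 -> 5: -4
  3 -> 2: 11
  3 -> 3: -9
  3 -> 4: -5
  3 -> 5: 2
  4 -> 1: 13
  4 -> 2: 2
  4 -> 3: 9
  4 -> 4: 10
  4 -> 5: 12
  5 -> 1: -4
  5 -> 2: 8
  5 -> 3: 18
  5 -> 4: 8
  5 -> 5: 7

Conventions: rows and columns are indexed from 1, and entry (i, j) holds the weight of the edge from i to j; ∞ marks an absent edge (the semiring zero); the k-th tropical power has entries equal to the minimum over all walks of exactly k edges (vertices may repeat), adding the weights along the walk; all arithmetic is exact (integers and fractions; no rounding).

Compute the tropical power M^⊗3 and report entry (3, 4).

M^⊗2:
  [-12, 0, 4, 0, -1]
  [-8, 4, 1, 4, 3]
  [-2, -3, -18, -14, -7]
  [8, 11, 0, 4, -2]
  [3, 9, 9, 4, -12]
M^⊗3:
  [-5, 1, -5, -4, -20]
  [-1, 5, -8, -4, -16]
  [-11, -12, -27, -23, -16]
  [-6, 6, -9, -5, 0]
  [-16, -4, 0, -4, -5]
Key observation: the optimum is the walk 3->3->3->4, with weight (-9) + (-9) + (-5) = -23.
Optimal value attained by: walk 3->3->3->4.
Answer: (M^⊗3)[3][4] = -23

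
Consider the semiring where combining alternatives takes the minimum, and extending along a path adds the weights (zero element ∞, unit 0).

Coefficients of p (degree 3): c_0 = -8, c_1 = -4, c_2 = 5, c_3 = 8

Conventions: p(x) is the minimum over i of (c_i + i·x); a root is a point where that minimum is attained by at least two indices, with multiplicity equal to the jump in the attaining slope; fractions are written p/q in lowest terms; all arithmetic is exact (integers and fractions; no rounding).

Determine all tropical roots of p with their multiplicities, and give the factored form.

hull edge (i=0, c=-8) to (i=1, c=-4): slope 4, span 1
hull edge (i=1, c=-4) to (i=3, c=8): slope 6, span 2
Factored form: p(x) = 8 ⊗ (x ⊕ (-6)) ⊗ (x ⊕ (-6)) ⊗ (x ⊕ (-4))
Answer: roots = -6 (mult 2), -4 (mult 1)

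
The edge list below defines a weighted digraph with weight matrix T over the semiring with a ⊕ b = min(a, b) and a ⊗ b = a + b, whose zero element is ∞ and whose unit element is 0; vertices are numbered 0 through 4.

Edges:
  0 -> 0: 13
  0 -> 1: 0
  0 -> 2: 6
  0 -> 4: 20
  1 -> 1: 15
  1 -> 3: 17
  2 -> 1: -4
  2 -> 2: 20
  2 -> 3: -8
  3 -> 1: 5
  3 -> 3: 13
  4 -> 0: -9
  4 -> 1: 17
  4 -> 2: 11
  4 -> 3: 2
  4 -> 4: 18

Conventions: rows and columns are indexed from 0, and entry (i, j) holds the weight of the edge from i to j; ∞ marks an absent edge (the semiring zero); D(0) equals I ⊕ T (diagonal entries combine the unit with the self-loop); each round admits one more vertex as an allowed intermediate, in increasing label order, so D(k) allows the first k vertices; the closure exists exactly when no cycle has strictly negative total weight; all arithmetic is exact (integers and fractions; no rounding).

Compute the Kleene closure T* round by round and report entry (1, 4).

D(0):
  [0, 0, 6, ∞, 20]
  [∞, 0, ∞, 17, ∞]
  [∞, -4, 0, -8, ∞]
  [∞, 5, ∞, 0, ∞]
  [-9, 17, 11, 2, 0]
D(1):
  [0, 0, 6, ∞, 20]
  [∞, 0, ∞, 17, ∞]
  [∞, -4, 0, -8, ∞]
  [∞, 5, ∞, 0, ∞]
  [-9, -9, -3, 2, 0]
D(2):
  [0, 0, 6, 17, 20]
  [∞, 0, ∞, 17, ∞]
  [∞, -4, 0, -8, ∞]
  [∞, 5, ∞, 0, ∞]
  [-9, -9, -3, 2, 0]
D(3):
  [0, 0, 6, -2, 20]
  [∞, 0, ∞, 17, ∞]
  [∞, -4, 0, -8, ∞]
  [∞, 5, ∞, 0, ∞]
  [-9, -9, -3, -11, 0]
D(4):
  [0, 0, 6, -2, 20]
  [∞, 0, ∞, 17, ∞]
  [∞, -4, 0, -8, ∞]
  [∞, 5, ∞, 0, ∞]
  [-9, -9, -3, -11, 0]
D(5):
  [0, 0, 6, -2, 20]
  [∞, 0, ∞, 17, ∞]
  [∞, -4, 0, -8, ∞]
  [∞, 5, ∞, 0, ∞]
  [-9, -9, -3, -11, 0]
Answer: T*[1][4] = ∞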